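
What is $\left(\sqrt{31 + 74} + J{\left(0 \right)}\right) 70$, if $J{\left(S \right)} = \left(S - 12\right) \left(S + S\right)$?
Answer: $70 \sqrt{105} \approx 717.29$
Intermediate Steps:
$J{\left(S \right)} = 2 S \left(-12 + S\right)$ ($J{\left(S \right)} = \left(-12 + S\right) 2 S = 2 S \left(-12 + S\right)$)
$\left(\sqrt{31 + 74} + J{\left(0 \right)}\right) 70 = \left(\sqrt{31 + 74} + 2 \cdot 0 \left(-12 + 0\right)\right) 70 = \left(\sqrt{105} + 2 \cdot 0 \left(-12\right)\right) 70 = \left(\sqrt{105} + 0\right) 70 = \sqrt{105} \cdot 70 = 70 \sqrt{105}$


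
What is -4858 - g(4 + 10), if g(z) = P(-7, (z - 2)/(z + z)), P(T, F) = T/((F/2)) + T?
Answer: -14455/3 ≈ -4818.3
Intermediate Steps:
P(T, F) = T + 2*T/F (P(T, F) = T/((F*(½))) + T = T/((F/2)) + T = (2/F)*T + T = 2*T/F + T = T + 2*T/F)
g(z) = -14*z*(2 + (-2 + z)/(2*z))/(-2 + z) (g(z) = -7*(2 + (z - 2)/(z + z))/((z - 2)/(z + z)) = -7*(2 + (-2 + z)/((2*z)))/((-2 + z)/((2*z))) = -7*(2 + (-2 + z)*(1/(2*z)))/((-2 + z)*(1/(2*z))) = -7*(2 + (-2 + z)/(2*z))/((-2 + z)/(2*z)) = -7*2*z/(-2 + z)*(2 + (-2 + z)/(2*z)) = -14*z*(2 + (-2 + z)/(2*z))/(-2 + z))
-4858 - g(4 + 10) = -4858 - 7*(2 - 5*(4 + 10))/(-2 + (4 + 10)) = -4858 - 7*(2 - 5*14)/(-2 + 14) = -4858 - 7*(2 - 70)/12 = -4858 - 7*(-68)/12 = -4858 - 1*(-119/3) = -4858 + 119/3 = -14455/3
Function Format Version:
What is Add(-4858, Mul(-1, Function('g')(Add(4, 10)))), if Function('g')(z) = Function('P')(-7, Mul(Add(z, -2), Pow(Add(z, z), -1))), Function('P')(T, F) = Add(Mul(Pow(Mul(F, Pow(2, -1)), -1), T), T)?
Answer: Rational(-14455, 3) ≈ -4818.3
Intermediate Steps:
Function('P')(T, F) = Add(T, Mul(2, T, Pow(F, -1))) (Function('P')(T, F) = Add(Mul(Pow(Mul(F, Rational(1, 2)), -1), T), T) = Add(Mul(Pow(Mul(Rational(1, 2), F), -1), T), T) = Add(Mul(Mul(2, Pow(F, -1)), T), T) = Add(Mul(2, T, Pow(F, -1)), T) = Add(T, Mul(2, T, Pow(F, -1))))
Function('g')(z) = Mul(-14, z, Pow(Add(-2, z), -1), Add(2, Mul(Rational(1, 2), Pow(z, -1), Add(-2, z)))) (Function('g')(z) = Mul(-7, Pow(Mul(Add(z, -2), Pow(Add(z, z), -1)), -1), Add(2, Mul(Add(z, -2), Pow(Add(z, z), -1)))) = Mul(-7, Pow(Mul(Add(-2, z), Pow(Mul(2, z), -1)), -1), Add(2, Mul(Add(-2, z), Pow(Mul(2, z), -1)))) = Mul(-7, Pow(Mul(Add(-2, z), Mul(Rational(1, 2), Pow(z, -1))), -1), Add(2, Mul(Add(-2, z), Mul(Rational(1, 2), Pow(z, -1))))) = Mul(-7, Pow(Mul(Rational(1, 2), Pow(z, -1), Add(-2, z)), -1), Add(2, Mul(Rational(1, 2), Pow(z, -1), Add(-2, z)))) = Mul(-7, Mul(2, z, Pow(Add(-2, z), -1)), Add(2, Mul(Rational(1, 2), Pow(z, -1), Add(-2, z)))) = Mul(-14, z, Pow(Add(-2, z), -1), Add(2, Mul(Rational(1, 2), Pow(z, -1), Add(-2, z)))))
Add(-4858, Mul(-1, Function('g')(Add(4, 10)))) = Add(-4858, Mul(-1, Mul(7, Pow(Add(-2, Add(4, 10)), -1), Add(2, Mul(-5, Add(4, 10)))))) = Add(-4858, Mul(-1, Mul(7, Pow(Add(-2, 14), -1), Add(2, Mul(-5, 14))))) = Add(-4858, Mul(-1, Mul(7, Pow(12, -1), Add(2, -70)))) = Add(-4858, Mul(-1, Mul(7, Rational(1, 12), -68))) = Add(-4858, Mul(-1, Rational(-119, 3))) = Add(-4858, Rational(119, 3)) = Rational(-14455, 3)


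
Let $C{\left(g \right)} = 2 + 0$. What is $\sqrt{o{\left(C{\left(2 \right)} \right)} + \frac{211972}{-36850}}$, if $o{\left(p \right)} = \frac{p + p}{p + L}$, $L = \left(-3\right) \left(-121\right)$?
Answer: $\frac{i \sqrt{415464126638}}{269005} \approx 2.3961 i$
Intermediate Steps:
$C{\left(g \right)} = 2$
$L = 363$
$o{\left(p \right)} = \frac{2 p}{363 + p}$ ($o{\left(p \right)} = \frac{p + p}{p + 363} = \frac{2 p}{363 + p}$)
$\sqrt{o{\left(C{\left(2 \right)} \right)} + \frac{211972}{-36850}} = \sqrt{2 \cdot 2 \frac{1}{363 + 2} + \frac{211972}{-36850}} = \sqrt{2 \cdot 2 \cdot \frac{1}{365} + 211972 \left(- \frac{1}{36850}\right)} = \sqrt{2 \cdot 2 \cdot \frac{1}{365} - \frac{105986}{18425}} = \sqrt{\frac{4}{365} - \frac{105986}{18425}} = \sqrt{- \frac{7722238}{1345025}} = \frac{i \sqrt{415464126638}}{269005}$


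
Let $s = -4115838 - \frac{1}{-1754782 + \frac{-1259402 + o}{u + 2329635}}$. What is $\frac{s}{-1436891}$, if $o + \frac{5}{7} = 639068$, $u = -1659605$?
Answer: $\frac{33874583247059514584}{11826044610224535633} \approx 2.8644$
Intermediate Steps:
$o = \frac{4473471}{7}$ ($o = - \frac{5}{7} + 639068 = \frac{4473471}{7} \approx 6.3907 \cdot 10^{5}$)
$s = - \frac{33874583247059514584}{8230300426563}$ ($s = -4115838 - \frac{1}{-1754782 + \frac{-1259402 + \frac{4473471}{7}}{-1659605 + 2329635}} = -4115838 - \frac{1}{-1754782 - \frac{4342343}{7 \cdot 670030}} = -4115838 - \frac{1}{-1754782 - \frac{4342343}{4690210}} = -4115838 - \frac{1}{- \frac{8230300426563}{4690210}} = -4115838 - - \frac{4690210}{8230300426563} = -4115838 + \frac{4690210}{8230300426563} = - \frac{33874583247059514584}{8230300426563} \approx -4.1158 \cdot 10^{6}$)
$\frac{s}{-1436891} = - \frac{33874583247059514584}{8230300426563 \left(-1436891\right)} = \left(- \frac{33874583247059514584}{8230300426563}\right) \left(- \frac{1}{1436891}\right) = \frac{33874583247059514584}{11826044610224535633}$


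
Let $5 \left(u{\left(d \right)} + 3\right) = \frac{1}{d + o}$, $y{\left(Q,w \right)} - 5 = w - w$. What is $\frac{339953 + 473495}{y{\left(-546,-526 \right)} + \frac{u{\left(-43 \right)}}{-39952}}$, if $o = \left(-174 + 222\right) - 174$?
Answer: $\frac{3432693618640}{21099967} \approx 1.6269 \cdot 10^{5}$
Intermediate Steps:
$y{\left(Q,w \right)} = 5$ ($y{\left(Q,w \right)} = 5 + \left(w - w\right) = 5 + 0 = 5$)
$o = -126$ ($o = 48 - 174 = -126$)
$u{\left(d \right)} = -3 + \frac{1}{5 \left(-126 + d\right)}$ ($u{\left(d \right)} = -3 + \frac{1}{5 \left(d - 126\right)} = -3 + \frac{1}{5 \left(-126 + d\right)}$)
$\frac{339953 + 473495}{y{\left(-546,-526 \right)} + \frac{u{\left(-43 \right)}}{-39952}} = \frac{339953 + 473495}{5 + \frac{\frac{1}{5} \frac{1}{-126 - 43} \left(1891 - -645\right)}{-39952}} = \frac{813448}{5 + \frac{1891 + 645}{5 \left(-169\right)} \left(- \frac{1}{39952}\right)} = \frac{813448}{5 + \frac{1}{5} \left(- \frac{1}{169}\right) 2536 \left(- \frac{1}{39952}\right)} = \frac{813448}{5 - - \frac{317}{4219930}} = \frac{813448}{5 + \frac{317}{4219930}} = \frac{813448}{\frac{21099967}{4219930}} = 813448 \cdot \frac{4219930}{21099967} = \frac{3432693618640}{21099967}$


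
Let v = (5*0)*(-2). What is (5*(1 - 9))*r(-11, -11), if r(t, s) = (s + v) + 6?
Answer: 200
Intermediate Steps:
v = 0 (v = 0*(-2) = 0)
r(t, s) = 6 + s (r(t, s) = (s + 0) + 6 = s + 6 = 6 + s)
(5*(1 - 9))*r(-11, -11) = (5*(1 - 9))*(6 - 11) = (5*(-8))*(-5) = -40*(-5) = 200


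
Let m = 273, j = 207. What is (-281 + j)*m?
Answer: -20202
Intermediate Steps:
(-281 + j)*m = (-281 + 207)*273 = -74*273 = -20202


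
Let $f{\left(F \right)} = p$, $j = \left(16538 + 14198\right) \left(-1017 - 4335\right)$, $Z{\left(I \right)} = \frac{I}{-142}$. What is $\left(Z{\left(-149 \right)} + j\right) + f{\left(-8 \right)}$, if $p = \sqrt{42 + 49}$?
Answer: $- \frac{23358868075}{142} + \sqrt{91} \approx -1.645 \cdot 10^{8}$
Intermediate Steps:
$Z{\left(I \right)} = - \frac{I}{142}$ ($Z{\left(I \right)} = I \left(- \frac{1}{142}\right) = - \frac{I}{142}$)
$p = \sqrt{91} \approx 9.5394$
$j = -164499072$ ($j = 30736 \left(-5352\right) = -164499072$)
$f{\left(F \right)} = \sqrt{91}$
$\left(Z{\left(-149 \right)} + j\right) + f{\left(-8 \right)} = \left(\left(- \frac{1}{142}\right) \left(-149\right) - 164499072\right) + \sqrt{91} = \left(\frac{149}{142} - 164499072\right) + \sqrt{91} = - \frac{23358868075}{142} + \sqrt{91}$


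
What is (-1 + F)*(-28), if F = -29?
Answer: 840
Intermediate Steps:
(-1 + F)*(-28) = (-1 - 29)*(-28) = -30*(-28) = 840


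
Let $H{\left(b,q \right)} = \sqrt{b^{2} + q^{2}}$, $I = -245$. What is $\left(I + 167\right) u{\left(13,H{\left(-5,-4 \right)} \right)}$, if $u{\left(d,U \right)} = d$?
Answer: $-1014$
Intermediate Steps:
$\left(I + 167\right) u{\left(13,H{\left(-5,-4 \right)} \right)} = \left(-245 + 167\right) 13 = \left(-78\right) 13 = -1014$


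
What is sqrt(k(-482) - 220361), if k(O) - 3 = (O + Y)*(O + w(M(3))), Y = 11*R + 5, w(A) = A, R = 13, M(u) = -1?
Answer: 2*I*sqrt(14759) ≈ 242.97*I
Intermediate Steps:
Y = 148 (Y = 11*13 + 5 = 143 + 5 = 148)
k(O) = 3 + (-1 + O)*(148 + O) (k(O) = 3 + (O + 148)*(O - 1) = 3 + (148 + O)*(-1 + O) = 3 + (-1 + O)*(148 + O))
sqrt(k(-482) - 220361) = sqrt((-145 + (-482)**2 + 147*(-482)) - 220361) = sqrt((-145 + 232324 - 70854) - 220361) = sqrt(161325 - 220361) = sqrt(-59036) = 2*I*sqrt(14759)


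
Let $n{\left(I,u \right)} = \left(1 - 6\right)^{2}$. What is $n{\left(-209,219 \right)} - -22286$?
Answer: $22311$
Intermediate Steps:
$n{\left(I,u \right)} = 25$ ($n{\left(I,u \right)} = \left(-5\right)^{2} = 25$)
$n{\left(-209,219 \right)} - -22286 = 25 - -22286 = 25 + 22286 = 22311$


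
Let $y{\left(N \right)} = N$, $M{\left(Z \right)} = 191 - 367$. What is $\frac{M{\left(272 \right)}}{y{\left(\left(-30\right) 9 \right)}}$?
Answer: $\frac{88}{135} \approx 0.65185$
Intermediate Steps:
$M{\left(Z \right)} = -176$
$\frac{M{\left(272 \right)}}{y{\left(\left(-30\right) 9 \right)}} = - \frac{176}{\left(-30\right) 9} = - \frac{176}{-270} = \left(-176\right) \left(- \frac{1}{270}\right) = \frac{88}{135}$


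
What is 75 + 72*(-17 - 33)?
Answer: -3525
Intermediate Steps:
75 + 72*(-17 - 33) = 75 + 72*(-50) = 75 - 3600 = -3525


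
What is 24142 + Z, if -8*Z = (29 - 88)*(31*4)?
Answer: 50113/2 ≈ 25057.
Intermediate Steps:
Z = 1829/2 (Z = -(29 - 88)*31*4/8 = -(-59)*124/8 = -⅛*(-7316) = 1829/2 ≈ 914.50)
24142 + Z = 24142 + 1829/2 = 50113/2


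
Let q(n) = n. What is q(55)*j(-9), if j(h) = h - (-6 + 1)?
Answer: -220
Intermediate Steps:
j(h) = 5 + h (j(h) = h - 1*(-5) = h + 5 = 5 + h)
q(55)*j(-9) = 55*(5 - 9) = 55*(-4) = -220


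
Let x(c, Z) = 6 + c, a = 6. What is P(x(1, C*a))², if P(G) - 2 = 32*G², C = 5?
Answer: 2464900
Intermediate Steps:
P(G) = 2 + 32*G²
P(x(1, C*a))² = (2 + 32*(6 + 1)²)² = (2 + 32*7²)² = (2 + 32*49)² = (2 + 1568)² = 1570² = 2464900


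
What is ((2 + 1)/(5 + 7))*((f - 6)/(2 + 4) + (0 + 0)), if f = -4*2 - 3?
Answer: -17/24 ≈ -0.70833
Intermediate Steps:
f = -11 (f = -8 - 3 = -11)
((2 + 1)/(5 + 7))*((f - 6)/(2 + 4) + (0 + 0)) = ((2 + 1)/(5 + 7))*((-11 - 6)/(2 + 4) + (0 + 0)) = (3/12)*(-17/6 + 0) = (3*(1/12))*(-17*⅙ + 0) = (-17/6 + 0)/4 = (¼)*(-17/6) = -17/24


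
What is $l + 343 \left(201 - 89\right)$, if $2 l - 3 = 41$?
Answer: $38438$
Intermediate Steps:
$l = 22$ ($l = \frac{3}{2} + \frac{1}{2} \cdot 41 = \frac{3}{2} + \frac{41}{2} = 22$)
$l + 343 \left(201 - 89\right) = 22 + 343 \left(201 - 89\right) = 22 + 343 \cdot 112 = 22 + 38416 = 38438$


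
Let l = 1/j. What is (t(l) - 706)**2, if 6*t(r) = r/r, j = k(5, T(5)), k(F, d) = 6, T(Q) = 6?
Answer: 17935225/36 ≈ 4.9820e+5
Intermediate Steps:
j = 6
l = 1/6 ≈ 0.16667
t(r) = 1/6 (t(r) = (r/r)/6 = (1/6)*1 = 1/6)
(t(l) - 706)**2 = (1/6 - 706)**2 = (-4235/6)**2 = 17935225/36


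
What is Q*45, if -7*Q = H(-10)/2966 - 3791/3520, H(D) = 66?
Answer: 49553037/7308224 ≈ 6.7804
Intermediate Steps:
Q = 5505893/36541120 (Q = -(66/2966 - 3791/3520)/7 = -(66*(1/2966) - 3791*1/3520)/7 = -(33/1483 - 3791/3520)/7 = -⅐*(-5505893/5220160) = 5505893/36541120 ≈ 0.15068)
Q*45 = (5505893/36541120)*45 = 49553037/7308224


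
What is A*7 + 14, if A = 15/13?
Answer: 287/13 ≈ 22.077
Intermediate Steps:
A = 15/13 (A = 15*(1/13) = 15/13 ≈ 1.1538)
A*7 + 14 = (15/13)*7 + 14 = 105/13 + 14 = 287/13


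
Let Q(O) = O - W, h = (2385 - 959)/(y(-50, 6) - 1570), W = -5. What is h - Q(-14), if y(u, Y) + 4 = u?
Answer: 6595/812 ≈ 8.1219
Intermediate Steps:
y(u, Y) = -4 + u
h = -713/812 (h = (2385 - 959)/((-4 - 50) - 1570) = 1426/(-54 - 1570) = 1426/(-1624) = 1426*(-1/1624) = -713/812 ≈ -0.87808)
Q(O) = 5 + O (Q(O) = O - 1*(-5) = O + 5 = 5 + O)
h - Q(-14) = -713/812 - (5 - 14) = -713/812 - 1*(-9) = -713/812 + 9 = 6595/812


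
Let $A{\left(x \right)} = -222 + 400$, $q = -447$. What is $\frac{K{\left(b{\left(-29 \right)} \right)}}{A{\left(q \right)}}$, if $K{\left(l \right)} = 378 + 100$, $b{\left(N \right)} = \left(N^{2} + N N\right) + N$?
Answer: $\frac{239}{89} \approx 2.6854$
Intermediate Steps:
$A{\left(x \right)} = 178$
$b{\left(N \right)} = N + 2 N^{2}$ ($b{\left(N \right)} = \left(N^{2} + N^{2}\right) + N = 2 N^{2} + N = N + 2 N^{2}$)
$K{\left(l \right)} = 478$
$\frac{K{\left(b{\left(-29 \right)} \right)}}{A{\left(q \right)}} = \frac{478}{178} = 478 \cdot \frac{1}{178} = \frac{239}{89}$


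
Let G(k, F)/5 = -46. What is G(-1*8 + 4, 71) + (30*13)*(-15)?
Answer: -6080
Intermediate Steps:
G(k, F) = -230 (G(k, F) = 5*(-46) = -230)
G(-1*8 + 4, 71) + (30*13)*(-15) = -230 + (30*13)*(-15) = -230 + 390*(-15) = -230 - 5850 = -6080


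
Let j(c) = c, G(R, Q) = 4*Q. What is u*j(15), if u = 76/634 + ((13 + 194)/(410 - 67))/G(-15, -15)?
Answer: 716421/434924 ≈ 1.6472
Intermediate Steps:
u = 238807/2174620 (u = 76/634 + ((13 + 194)/(410 - 67))/((4*(-15))) = 76*(1/634) + (207/343)/(-60) = 38/317 + (207*(1/343))*(-1/60) = 38/317 + (207/343)*(-1/60) = 38/317 - 69/6860 = 238807/2174620 ≈ 0.10982)
u*j(15) = (238807/2174620)*15 = 716421/434924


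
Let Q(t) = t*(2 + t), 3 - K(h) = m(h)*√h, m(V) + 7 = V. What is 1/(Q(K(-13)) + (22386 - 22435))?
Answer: -I/(160*√13 + 5234*I) ≈ -0.00018877 - 2.0806e-5*I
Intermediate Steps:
m(V) = -7 + V
K(h) = 3 - √h*(-7 + h) (K(h) = 3 - (-7 + h)*√h = 3 - √h*(-7 + h))
1/(Q(K(-13)) + (22386 - 22435)) = 1/((3 + √(-13)*(7 - 1*(-13)))*(2 + (3 + √(-13)*(7 - 1*(-13)))) + (22386 - 22435)) = 1/((3 + (I*√13)*(7 + 13))*(2 + (3 + (I*√13)*(7 + 13))) - 49) = 1/((3 + (I*√13)*20)*(2 + (3 + (I*√13)*20)) - 49) = 1/((3 + 20*I*√13)*(2 + (3 + 20*I*√13)) - 49) = 1/((3 + 20*I*√13)*(5 + 20*I*√13) - 49) = 1/(-49 + (3 + 20*I*√13)*(5 + 20*I*√13))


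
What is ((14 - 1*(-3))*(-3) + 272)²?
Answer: 48841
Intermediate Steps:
((14 - 1*(-3))*(-3) + 272)² = ((14 + 3)*(-3) + 272)² = (17*(-3) + 272)² = (-51 + 272)² = 221² = 48841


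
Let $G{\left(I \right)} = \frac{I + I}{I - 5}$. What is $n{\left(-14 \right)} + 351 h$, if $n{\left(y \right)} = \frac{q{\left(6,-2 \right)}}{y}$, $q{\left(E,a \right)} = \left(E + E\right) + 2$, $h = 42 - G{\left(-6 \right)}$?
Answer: $\frac{157939}{11} \approx 14358.0$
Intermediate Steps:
$G{\left(I \right)} = \frac{2 I}{-5 + I}$
$h = \frac{450}{11}$ ($h = 42 - 2 \left(-6\right) \frac{1}{-5 - 6} = 42 - 2 \left(-6\right) \frac{1}{-11} = 42 - 2 \left(-6\right) \left(- \frac{1}{11}\right) = 42 - \frac{12}{11} = \frac{450}{11} \approx 40.909$)
$q{\left(E,a \right)} = 2 + 2 E$ ($q{\left(E,a \right)} = 2 E + 2 = 2 + 2 E$)
$n{\left(y \right)} = \frac{14}{y}$ ($n{\left(y \right)} = \frac{2 + 2 \cdot 6}{y} = \frac{2 + 12}{y} = \frac{14}{y}$)
$n{\left(-14 \right)} + 351 h = \frac{14}{-14} + 351 \cdot \frac{450}{11} = 14 \left(- \frac{1}{14}\right) + \frac{157950}{11} = -1 + \frac{157950}{11} = \frac{157939}{11}$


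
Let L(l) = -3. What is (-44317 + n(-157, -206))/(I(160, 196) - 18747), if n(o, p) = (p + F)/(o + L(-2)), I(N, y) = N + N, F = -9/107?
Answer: 758684989/315470240 ≈ 2.4049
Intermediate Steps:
F = -9/107 (F = -9*1/107 = -9/107 ≈ -0.084112)
I(N, y) = 2*N
n(o, p) = (-9/107 + p)/(-3 + o) (n(o, p) = (p - 9/107)/(o - 3) = (-9/107 + p)/(-3 + o))
(-44317 + n(-157, -206))/(I(160, 196) - 18747) = (-44317 + (-9/107 - 206)/(-3 - 157))/(2*160 - 18747) = (-44317 - 22051/107/(-160))/(320 - 18747) = (-44317 - 1/160*(-22051/107))/(-18427) = (-44317 + 22051/17120)*(-1/18427) = -758684989/17120*(-1/18427) = 758684989/315470240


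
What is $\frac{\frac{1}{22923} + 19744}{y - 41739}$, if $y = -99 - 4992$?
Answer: $- \frac{64655959}{153354870} \approx -0.42161$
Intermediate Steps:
$y = -5091$ ($y = -99 - 4992 = -5091$)
$\frac{\frac{1}{22923} + 19744}{y - 41739} = \frac{\frac{1}{22923} + 19744}{-5091 - 41739} = \frac{\frac{1}{22923} + 19744}{-46830} = \frac{452591713}{22923} \left(- \frac{1}{46830}\right) = - \frac{64655959}{153354870}$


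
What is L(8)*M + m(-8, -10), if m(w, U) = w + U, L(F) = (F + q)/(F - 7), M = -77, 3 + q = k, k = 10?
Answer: -1173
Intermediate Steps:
q = 7 (q = -3 + 10 = 7)
L(F) = (7 + F)/(-7 + F) (L(F) = (F + 7)/(F - 7) = (7 + F)/(-7 + F))
m(w, U) = U + w
L(8)*M + m(-8, -10) = ((7 + 8)/(-7 + 8))*(-77) + (-10 - 8) = (15/1)*(-77) - 18 = (1*15)*(-77) - 18 = 15*(-77) - 18 = -1155 - 18 = -1173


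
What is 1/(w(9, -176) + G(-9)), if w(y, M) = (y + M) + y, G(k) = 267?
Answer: 1/109 ≈ 0.0091743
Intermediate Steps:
w(y, M) = M + 2*y (w(y, M) = (M + y) + y = M + 2*y)
1/(w(9, -176) + G(-9)) = 1/((-176 + 2*9) + 267) = 1/((-176 + 18) + 267) = 1/(-158 + 267) = 1/109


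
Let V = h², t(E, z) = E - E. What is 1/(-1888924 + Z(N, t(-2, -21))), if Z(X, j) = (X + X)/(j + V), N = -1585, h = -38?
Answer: -722/1363804713 ≈ -5.2940e-7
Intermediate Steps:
t(E, z) = 0
V = 1444 (V = (-38)² = 1444)
Z(X, j) = 2*X/(1444 + j) (Z(X, j) = (X + X)/(j + 1444) = (2*X)/(1444 + j) = 2*X/(1444 + j))
1/(-1888924 + Z(N, t(-2, -21))) = 1/(-1888924 + 2*(-1585)/(1444 + 0)) = 1/(-1888924 + 2*(-1585)/1444) = 1/(-1888924 + 2*(-1585)*(1/1444)) = 1/(-1888924 - 1585/722) = 1/(-1363804713/722) = -722/1363804713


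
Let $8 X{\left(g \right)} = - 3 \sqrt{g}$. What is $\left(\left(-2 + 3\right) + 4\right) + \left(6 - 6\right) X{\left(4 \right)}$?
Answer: $5$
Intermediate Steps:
$X{\left(g \right)} = - \frac{3 \sqrt{g}}{8}$ ($X{\left(g \right)} = \frac{\left(-3\right) \sqrt{g}}{8} = - \frac{3 \sqrt{g}}{8}$)
$\left(\left(-2 + 3\right) + 4\right) + \left(6 - 6\right) X{\left(4 \right)} = \left(\left(-2 + 3\right) + 4\right) + \left(6 - 6\right) \left(- \frac{3 \sqrt{4}}{8}\right) = \left(1 + 4\right) + \left(6 - 6\right) \left(\left(- \frac{3}{8}\right) 2\right) = 5 + 0 \left(- \frac{3}{4}\right) = 5 + 0 = 5$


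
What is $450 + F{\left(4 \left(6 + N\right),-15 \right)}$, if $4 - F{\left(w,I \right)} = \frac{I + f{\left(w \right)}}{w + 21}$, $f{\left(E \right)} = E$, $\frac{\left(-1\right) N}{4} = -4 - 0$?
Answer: $\frac{49413}{109} \approx 453.33$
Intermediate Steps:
$N = 16$ ($N = - 4 \left(-4 - 0\right) = - 4 \left(-4 + 0\right) = \left(-4\right) \left(-4\right) = 16$)
$F{\left(w,I \right)} = 4 - \frac{I + w}{21 + w}$ ($F{\left(w,I \right)} = 4 - \frac{I + w}{w + 21} = 4 - \frac{I + w}{21 + w}$)
$450 + F{\left(4 \left(6 + N\right),-15 \right)} = 450 + \frac{84 - -15 + 3 \cdot 4 \left(6 + 16\right)}{21 + 4 \left(6 + 16\right)} = 450 + \frac{84 + 15 + 3 \cdot 4 \cdot 22}{21 + 4 \cdot 22} = 450 + \frac{84 + 15 + 3 \cdot 88}{21 + 88} = 450 + \frac{84 + 15 + 264}{109} = 450 + \frac{1}{109} \cdot 363 = 450 + \frac{363}{109} = \frac{49413}{109}$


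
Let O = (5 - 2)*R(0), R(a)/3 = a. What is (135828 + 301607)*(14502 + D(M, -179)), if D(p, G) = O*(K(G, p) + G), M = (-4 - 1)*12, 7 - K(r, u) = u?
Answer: 6343682370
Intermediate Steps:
K(r, u) = 7 - u
R(a) = 3*a
M = -60 (M = -5*12 = -60)
O = 0 (O = (5 - 2)*(3*0) = 3*0 = 0)
D(p, G) = 0 (D(p, G) = 0*((7 - p) + G) = 0*(7 + G - p) = 0)
(135828 + 301607)*(14502 + D(M, -179)) = (135828 + 301607)*(14502 + 0) = 437435*14502 = 6343682370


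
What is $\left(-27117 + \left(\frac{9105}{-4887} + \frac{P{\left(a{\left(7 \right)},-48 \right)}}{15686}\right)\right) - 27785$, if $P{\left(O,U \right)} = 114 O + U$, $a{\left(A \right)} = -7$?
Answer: $- \frac{701466005366}{12776247} \approx -54904.0$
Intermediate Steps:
$P{\left(O,U \right)} = U + 114 O$
$\left(-27117 + \left(\frac{9105}{-4887} + \frac{P{\left(a{\left(7 \right)},-48 \right)}}{15686}\right)\right) - 27785 = \left(-27117 + \left(\frac{9105}{-4887} + \frac{-48 + 114 \left(-7\right)}{15686}\right)\right) - 27785 = \left(-27117 + \left(9105 \left(- \frac{1}{4887}\right) + \left(-48 - 798\right) \frac{1}{15686}\right)\right) - 27785 = \left(-27117 - \frac{24492572}{12776247}\right) - 27785 = - \frac{346477982471}{12776247} - 27785 = - \frac{701466005366}{12776247}$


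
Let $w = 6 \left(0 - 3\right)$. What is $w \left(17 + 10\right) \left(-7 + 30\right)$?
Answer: $-11178$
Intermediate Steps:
$w = -18$ ($w = 6 \left(-3\right) = -18$)
$w \left(17 + 10\right) \left(-7 + 30\right) = - 18 \left(17 + 10\right) \left(-7 + 30\right) = - 18 \cdot 27 \cdot 23 = \left(-18\right) 621 = -11178$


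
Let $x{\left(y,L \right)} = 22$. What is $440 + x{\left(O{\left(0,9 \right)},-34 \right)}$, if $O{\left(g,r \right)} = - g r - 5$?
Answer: $462$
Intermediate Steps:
$O{\left(g,r \right)} = -5 - g r$ ($O{\left(g,r \right)} = - g r - 5 = -5 - g r$)
$440 + x{\left(O{\left(0,9 \right)},-34 \right)} = 440 + 22 = 462$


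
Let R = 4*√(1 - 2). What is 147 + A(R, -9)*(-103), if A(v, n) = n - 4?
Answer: 1486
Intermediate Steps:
R = 4*I (R = 4*√(-1) = 4*I ≈ 4.0*I)
A(v, n) = -4 + n
147 + A(R, -9)*(-103) = 147 + (-4 - 9)*(-103) = 147 - 13*(-103) = 147 + 1339 = 1486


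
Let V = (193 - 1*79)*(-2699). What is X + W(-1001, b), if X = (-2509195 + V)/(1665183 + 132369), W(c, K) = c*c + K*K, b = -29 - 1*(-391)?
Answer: 2036704488959/1797552 ≈ 1.1330e+6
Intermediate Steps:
b = 362 (b = -29 + 391 = 362)
W(c, K) = K**2 + c**2 (W(c, K) = c**2 + K**2 = K**2 + c**2)
V = -307686 (V = (193 - 79)*(-2699) = 114*(-2699) = -307686)
X = -2816881/1797552 (X = (-2509195 - 307686)/(1665183 + 132369) = -2816881/1797552 ≈ -1.5671)
X + W(-1001, b) = -2816881/1797552 + (362**2 + (-1001)**2) = -2816881/1797552 + (131044 + 1002001) = -2816881/1797552 + 1133045 = 2036704488959/1797552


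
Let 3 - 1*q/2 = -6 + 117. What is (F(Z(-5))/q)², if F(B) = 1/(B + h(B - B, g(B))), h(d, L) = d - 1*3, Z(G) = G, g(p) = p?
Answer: 1/2985984 ≈ 3.3490e-7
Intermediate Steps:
q = -216 (q = 6 - 2*(-6 + 117) = 6 - 2*111 = 6 - 222 = -216)
h(d, L) = -3 + d (h(d, L) = d - 3 = -3 + d)
F(B) = 1/(-3 + B) (F(B) = 1/(B + (-3 + (B - B))) = 1/(B + (-3 + 0)) = 1/(B - 3) = 1/(-3 + B))
(F(Z(-5))/q)² = (1/(-3 - 5*(-216)))² = (-1/216/(-8))² = (-⅛*(-1/216))² = (1/1728)² = 1/2985984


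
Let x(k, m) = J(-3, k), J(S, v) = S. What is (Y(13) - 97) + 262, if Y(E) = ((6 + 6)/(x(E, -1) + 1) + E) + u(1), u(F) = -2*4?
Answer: 164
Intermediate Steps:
u(F) = -8
x(k, m) = -3
Y(E) = -14 + E (Y(E) = ((6 + 6)/(-3 + 1) + E) - 8 = (12/(-2) + E) - 8 = (12*(-1/2) + E) - 8 = (-6 + E) - 8 = -14 + E)
(Y(13) - 97) + 262 = ((-14 + 13) - 97) + 262 = (-1 - 97) + 262 = -98 + 262 = 164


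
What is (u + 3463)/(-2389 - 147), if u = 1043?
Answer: -2253/1268 ≈ -1.7768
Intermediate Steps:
(u + 3463)/(-2389 - 147) = (1043 + 3463)/(-2389 - 147) = 4506/(-2536) = 4506*(-1/2536) = -2253/1268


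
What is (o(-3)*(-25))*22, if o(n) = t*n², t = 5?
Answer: -24750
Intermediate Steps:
o(n) = 5*n²
(o(-3)*(-25))*22 = ((5*(-3)²)*(-25))*22 = ((5*9)*(-25))*22 = (45*(-25))*22 = -1125*22 = -24750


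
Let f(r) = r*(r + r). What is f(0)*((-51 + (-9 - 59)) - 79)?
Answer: 0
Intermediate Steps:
f(r) = 2*r² (f(r) = r*(2*r) = 2*r²)
f(0)*((-51 + (-9 - 59)) - 79) = (2*0²)*((-51 + (-9 - 59)) - 79) = (2*0)*((-51 - 68) - 79) = 0*(-119 - 79) = 0*(-198) = 0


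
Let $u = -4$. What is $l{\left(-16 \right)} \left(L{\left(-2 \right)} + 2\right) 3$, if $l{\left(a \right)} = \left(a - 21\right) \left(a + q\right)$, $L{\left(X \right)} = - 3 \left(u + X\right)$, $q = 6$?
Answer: $22200$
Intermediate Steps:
$L{\left(X \right)} = 12 - 3 X$ ($L{\left(X \right)} = - 3 \left(-4 + X\right) = 12 - 3 X$)
$l{\left(a \right)} = \left(-21 + a\right) \left(6 + a\right)$ ($l{\left(a \right)} = \left(a - 21\right) \left(a + 6\right) = \left(-21 + a\right) \left(6 + a\right)$)
$l{\left(-16 \right)} \left(L{\left(-2 \right)} + 2\right) 3 = \left(-126 + \left(-16\right)^{2} - -240\right) \left(\left(12 - -6\right) + 2\right) 3 = \left(-126 + 256 + 240\right) \left(\left(12 + 6\right) + 2\right) 3 = 370 \left(18 + 2\right) 3 = 370 \cdot 20 \cdot 3 = 370 \cdot 60 = 22200$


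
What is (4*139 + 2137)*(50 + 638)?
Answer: 1852784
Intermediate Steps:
(4*139 + 2137)*(50 + 638) = (556 + 2137)*688 = 2693*688 = 1852784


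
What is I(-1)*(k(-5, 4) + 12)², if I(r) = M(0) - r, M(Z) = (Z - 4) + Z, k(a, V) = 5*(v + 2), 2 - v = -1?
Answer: -4107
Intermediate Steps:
v = 3 (v = 2 - 1*(-1) = 2 + 1 = 3)
k(a, V) = 25 (k(a, V) = 5*(3 + 2) = 5*5 = 25)
M(Z) = -4 + 2*Z (M(Z) = (-4 + Z) + Z = -4 + 2*Z)
I(r) = -4 - r (I(r) = (-4 + 2*0) - r = (-4 + 0) - r = -4 - r)
I(-1)*(k(-5, 4) + 12)² = (-4 - 1*(-1))*(25 + 12)² = (-4 + 1)*37² = -3*1369 = -4107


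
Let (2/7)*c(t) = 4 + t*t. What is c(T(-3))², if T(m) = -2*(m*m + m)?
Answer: 268324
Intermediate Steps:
T(m) = -2*m - 2*m² (T(m) = -2*(m² + m) = -2*(m + m²) = -2*m - 2*m²)
c(t) = 14 + 7*t²/2 (c(t) = 7*(4 + t*t)/2 = 7*(4 + t²)/2 = 14 + 7*t²/2)
c(T(-3))² = (14 + 7*(-2*(-3)*(1 - 3))²/2)² = (14 + 7*(-2*(-3)*(-2))²/2)² = (14 + (7/2)*(-12)²)² = (14 + (7/2)*144)² = (14 + 504)² = 518² = 268324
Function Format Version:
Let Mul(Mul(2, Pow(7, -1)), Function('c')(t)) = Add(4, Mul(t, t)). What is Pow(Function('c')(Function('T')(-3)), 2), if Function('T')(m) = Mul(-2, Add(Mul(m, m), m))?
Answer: 268324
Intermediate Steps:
Function('T')(m) = Add(Mul(-2, m), Mul(-2, Pow(m, 2))) (Function('T')(m) = Mul(-2, Add(Pow(m, 2), m)) = Mul(-2, Add(m, Pow(m, 2))) = Add(Mul(-2, m), Mul(-2, Pow(m, 2))))
Function('c')(t) = Add(14, Mul(Rational(7, 2), Pow(t, 2))) (Function('c')(t) = Mul(Rational(7, 2), Add(4, Mul(t, t))) = Mul(Rational(7, 2), Add(4, Pow(t, 2))) = Add(14, Mul(Rational(7, 2), Pow(t, 2))))
Pow(Function('c')(Function('T')(-3)), 2) = Pow(Add(14, Mul(Rational(7, 2), Pow(Mul(-2, -3, Add(1, -3)), 2))), 2) = Pow(Add(14, Mul(Rational(7, 2), Pow(Mul(-2, -3, -2), 2))), 2) = Pow(Add(14, Mul(Rational(7, 2), Pow(-12, 2))), 2) = Pow(Add(14, Mul(Rational(7, 2), 144)), 2) = Pow(Add(14, 504), 2) = Pow(518, 2) = 268324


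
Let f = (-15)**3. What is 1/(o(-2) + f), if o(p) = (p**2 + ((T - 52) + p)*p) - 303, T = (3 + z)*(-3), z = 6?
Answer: -1/3512 ≈ -0.00028474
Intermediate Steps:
T = -27 (T = (3 + 6)*(-3) = 9*(-3) = -27)
f = -3375
o(p) = -303 + p**2 + p*(-79 + p) (o(p) = (p**2 + ((-27 - 52) + p)*p) - 303 = (p**2 + (-79 + p)*p) - 303 = (p**2 + p*(-79 + p)) - 303 = -303 + p**2 + p*(-79 + p))
1/(o(-2) + f) = 1/((-303 - 79*(-2) + 2*(-2)**2) - 3375) = 1/((-303 + 158 + 2*4) - 3375) = 1/((-303 + 158 + 8) - 3375) = 1/(-137 - 3375) = 1/(-3512) = -1/3512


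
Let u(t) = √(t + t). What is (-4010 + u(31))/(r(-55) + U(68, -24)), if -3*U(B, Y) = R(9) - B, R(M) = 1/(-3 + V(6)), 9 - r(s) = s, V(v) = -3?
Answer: -72180/1561 + 18*√62/1561 ≈ -46.149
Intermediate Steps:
r(s) = 9 - s
R(M) = -⅙ (R(M) = 1/(-3 - 3) = 1/(-6) = -⅙)
U(B, Y) = 1/18 + B/3 (U(B, Y) = -(-⅙ - B)/3 = 1/18 + B/3)
u(t) = √2*√t (u(t) = √(2*t) = √2*√t)
(-4010 + u(31))/(r(-55) + U(68, -24)) = (-4010 + √2*√31)/((9 - 1*(-55)) + (1/18 + (⅓)*68)) = (-4010 + √62)/((9 + 55) + (1/18 + 68/3)) = (-4010 + √62)/(64 + 409/18) = (-4010 + √62)/(1561/18) = (-4010 + √62)*(18/1561) = -72180/1561 + 18*√62/1561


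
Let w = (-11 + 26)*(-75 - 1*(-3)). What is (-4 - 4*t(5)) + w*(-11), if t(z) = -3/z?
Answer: 59392/5 ≈ 11878.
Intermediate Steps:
w = -1080 (w = 15*(-75 + 3) = 15*(-72) = -1080)
(-4 - 4*t(5)) + w*(-11) = (-4 - (-12)/5) - 1080*(-11) = (-4 - (-12)/5) + 11880 = (-4 - 4*(-⅗)) + 11880 = (-4 + 12/5) + 11880 = -8/5 + 11880 = 59392/5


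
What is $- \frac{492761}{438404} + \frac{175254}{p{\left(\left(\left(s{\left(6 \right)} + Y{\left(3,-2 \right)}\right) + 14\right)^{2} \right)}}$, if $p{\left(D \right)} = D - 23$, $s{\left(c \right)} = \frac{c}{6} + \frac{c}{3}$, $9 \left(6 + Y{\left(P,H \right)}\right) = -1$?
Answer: $\frac{6219581960995}{3393685364} \approx 1832.7$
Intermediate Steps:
$Y{\left(P,H \right)} = - \frac{55}{9}$ ($Y{\left(P,H \right)} = -6 + \frac{1}{9} \left(-1\right) = -6 - \frac{1}{9} = - \frac{55}{9}$)
$s{\left(c \right)} = \frac{c}{2}$ ($s{\left(c \right)} = c \frac{1}{6} + c \frac{1}{3} = \frac{c}{6} + \frac{c}{3} = \frac{c}{2}$)
$p{\left(D \right)} = -23 + D$
$- \frac{492761}{438404} + \frac{175254}{p{\left(\left(\left(s{\left(6 \right)} + Y{\left(3,-2 \right)}\right) + 14\right)^{2} \right)}} = - \frac{492761}{438404} + \frac{175254}{-23 + \left(\left(\frac{1}{2} \cdot 6 - \frac{55}{9}\right) + 14\right)^{2}} = \left(-492761\right) \frac{1}{438404} + \frac{175254}{-23 + \left(\left(3 - \frac{55}{9}\right) + 14\right)^{2}} = - \frac{492761}{438404} + \frac{175254}{-23 + \left(- \frac{28}{9} + 14\right)^{2}} = - \frac{492761}{438404} + \frac{175254}{-23 + \left(\frac{98}{9}\right)^{2}} = - \frac{492761}{438404} + \frac{175254}{-23 + \frac{9604}{81}} = - \frac{492761}{438404} + \frac{175254}{\frac{7741}{81}} = - \frac{492761}{438404} + 175254 \cdot \frac{81}{7741} = - \frac{492761}{438404} + \frac{14195574}{7741} = \frac{6219581960995}{3393685364}$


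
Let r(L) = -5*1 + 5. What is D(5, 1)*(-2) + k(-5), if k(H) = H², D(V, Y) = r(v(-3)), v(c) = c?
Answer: 25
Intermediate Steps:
r(L) = 0 (r(L) = -5 + 5 = 0)
D(V, Y) = 0
D(5, 1)*(-2) + k(-5) = 0*(-2) + (-5)² = 0 + 25 = 25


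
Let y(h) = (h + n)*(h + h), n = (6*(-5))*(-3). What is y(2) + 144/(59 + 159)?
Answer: 40184/109 ≈ 368.66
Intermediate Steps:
n = 90 (n = -30*(-3) = 90)
y(h) = 2*h*(90 + h) (y(h) = (h + 90)*(h + h) = (90 + h)*(2*h) = 2*h*(90 + h))
y(2) + 144/(59 + 159) = 2*2*(90 + 2) + 144/(59 + 159) = 2*2*92 + 144/218 = 368 + 144*(1/218) = 368 + 72/109 = 40184/109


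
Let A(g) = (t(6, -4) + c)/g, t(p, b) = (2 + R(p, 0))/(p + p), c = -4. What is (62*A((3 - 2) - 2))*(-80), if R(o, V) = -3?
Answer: -60760/3 ≈ -20253.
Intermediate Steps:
t(p, b) = -1/(2*p) (t(p, b) = (2 - 3)/(p + p) = -1/(2*p))
A(g) = -49/(12*g) (A(g) = (-½/6 - 4)/g = (-½*⅙ - 4)/g = (-1/12 - 4)/g = -49/(12*g))
(62*A((3 - 2) - 2))*(-80) = (62*(-49/(12*((3 - 2) - 2))))*(-80) = (62*(-49/(12*(1 - 2))))*(-80) = (62*(-49/12/(-1)))*(-80) = (62*(-49/12*(-1)))*(-80) = (62*(49/12))*(-80) = (1519/6)*(-80) = -60760/3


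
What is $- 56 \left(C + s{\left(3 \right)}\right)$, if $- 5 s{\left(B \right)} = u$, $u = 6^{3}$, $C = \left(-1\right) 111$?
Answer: $\frac{43176}{5} \approx 8635.2$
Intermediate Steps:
$C = -111$
$u = 216$
$s{\left(B \right)} = - \frac{216}{5}$ ($s{\left(B \right)} = \left(- \frac{1}{5}\right) 216 = - \frac{216}{5}$)
$- 56 \left(C + s{\left(3 \right)}\right) = - 56 \left(-111 - \frac{216}{5}\right) = \left(-56\right) \left(- \frac{771}{5}\right) = \frac{43176}{5}$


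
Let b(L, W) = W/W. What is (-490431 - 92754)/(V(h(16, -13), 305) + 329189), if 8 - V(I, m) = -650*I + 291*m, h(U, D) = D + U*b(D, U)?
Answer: -583185/242392 ≈ -2.4060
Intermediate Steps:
b(L, W) = 1
h(U, D) = D + U (h(U, D) = D + U*1 = D + U)
V(I, m) = 8 - 291*m + 650*I (V(I, m) = 8 - (-650*I + 291*m) = 8 + (-291*m + 650*I) = 8 - 291*m + 650*I)
(-490431 - 92754)/(V(h(16, -13), 305) + 329189) = (-490431 - 92754)/((8 - 291*305 + 650*(-13 + 16)) + 329189) = -583185/((8 - 88755 + 650*3) + 329189) = -583185/((8 - 88755 + 1950) + 329189) = -583185/(-86797 + 329189) = -583185/242392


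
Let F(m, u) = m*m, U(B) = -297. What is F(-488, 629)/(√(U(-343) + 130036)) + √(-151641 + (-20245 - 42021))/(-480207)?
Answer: 238144*√129739/129739 - I*√213907/480207 ≈ 661.16 - 0.00096313*I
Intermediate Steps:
F(m, u) = m²
F(-488, 629)/(√(U(-343) + 130036)) + √(-151641 + (-20245 - 42021))/(-480207) = (-488)²/(√(-297 + 130036)) + √(-151641 + (-20245 - 42021))/(-480207) = 238144/(√129739) + √(-151641 - 62266)*(-1/480207) = 238144*(√129739/129739) + √(-213907)*(-1/480207) = 238144*√129739/129739 + (I*√213907)*(-1/480207) = 238144*√129739/129739 - I*√213907/480207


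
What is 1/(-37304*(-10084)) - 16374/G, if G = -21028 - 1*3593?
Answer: 2053155167695/3087256209952 ≈ 0.66504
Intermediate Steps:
G = -24621 (G = -21028 - 3593 = -24621)
1/(-37304*(-10084)) - 16374/G = 1/(-37304*(-10084)) - 16374/(-24621) = -1/37304*(-1/10084) - 16374*(-1/24621) = 1/376173536 + 5458/8207 = 2053155167695/3087256209952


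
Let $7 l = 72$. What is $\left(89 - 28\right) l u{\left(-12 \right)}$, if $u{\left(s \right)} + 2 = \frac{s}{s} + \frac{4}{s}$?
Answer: $- \frac{5856}{7} \approx -836.57$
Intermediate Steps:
$l = \frac{72}{7}$ ($l = \frac{1}{7} \cdot 72 = \frac{72}{7} \approx 10.286$)
$u{\left(s \right)} = -1 + \frac{4}{s}$ ($u{\left(s \right)} = -2 + \left(\frac{s}{s} + \frac{4}{s}\right) = -2 + \left(1 + \frac{4}{s}\right) = -1 + \frac{4}{s}$)
$\left(89 - 28\right) l u{\left(-12 \right)} = \left(89 - 28\right) \frac{72}{7} \frac{4 - -12}{-12} = \left(89 - 28\right) \frac{72}{7} \left(- \frac{4 + 12}{12}\right) = 61 \cdot \frac{72}{7} \left(\left(- \frac{1}{12}\right) 16\right) = \frac{4392}{7} \left(- \frac{4}{3}\right) = - \frac{5856}{7}$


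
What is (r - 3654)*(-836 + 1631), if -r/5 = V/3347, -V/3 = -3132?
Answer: -9760149810/3347 ≈ -2.9161e+6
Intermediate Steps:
V = 9396 (V = -3*(-3132) = 9396)
r = -46980/3347 ≈ -14.036
(r - 3654)*(-836 + 1631) = (-46980/3347 - 3654)*(-836 + 1631) = -12276918/3347*795 = -9760149810/3347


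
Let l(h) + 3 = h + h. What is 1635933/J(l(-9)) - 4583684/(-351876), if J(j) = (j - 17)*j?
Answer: 6896468335/3342822 ≈ 2063.1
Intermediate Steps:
l(h) = -3 + 2*h (l(h) = -3 + (h + h) = -3 + 2*h)
J(j) = j*(-17 + j) (J(j) = (-17 + j)*j = j*(-17 + j))
1635933/J(l(-9)) - 4583684/(-351876) = 1635933/(((-3 + 2*(-9))*(-17 + (-3 + 2*(-9))))) - 4583684/(-351876) = 1635933/(((-3 - 18)*(-17 + (-3 - 18)))) - 4583684*(-1/351876) = 1635933/((-21*(-17 - 21))) + 163703/12567 = 1635933/((-21*(-38))) + 163703/12567 = 1635933/798 + 163703/12567 = 1635933*(1/798) + 163703/12567 = 545311/266 + 163703/12567 = 6896468335/3342822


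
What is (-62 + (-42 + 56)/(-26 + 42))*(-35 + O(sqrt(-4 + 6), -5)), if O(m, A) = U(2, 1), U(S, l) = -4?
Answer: 19071/8 ≈ 2383.9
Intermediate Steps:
O(m, A) = -4
(-62 + (-42 + 56)/(-26 + 42))*(-35 + O(sqrt(-4 + 6), -5)) = (-62 + (-42 + 56)/(-26 + 42))*(-35 - 4) = (-62 + 14/16)*(-39) = (-62 + 14*(1/16))*(-39) = (-62 + 7/8)*(-39) = -489/8*(-39) = 19071/8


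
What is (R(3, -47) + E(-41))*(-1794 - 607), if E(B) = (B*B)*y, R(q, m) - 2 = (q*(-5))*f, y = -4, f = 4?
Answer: 16283582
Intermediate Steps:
R(q, m) = 2 - 20*q (R(q, m) = 2 + (q*(-5))*4 = 2 - 5*q*4 = 2 - 20*q)
E(B) = -4*B² (E(B) = (B*B)*(-4) = B²*(-4) = -4*B²)
(R(3, -47) + E(-41))*(-1794 - 607) = ((2 - 20*3) - 4*(-41)²)*(-1794 - 607) = ((2 - 60) - 4*1681)*(-2401) = (-58 - 6724)*(-2401) = -6782*(-2401) = 16283582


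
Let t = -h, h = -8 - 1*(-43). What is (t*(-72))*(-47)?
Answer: -118440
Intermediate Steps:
h = 35 (h = -8 + 43 = 35)
t = -35 (t = -1*35 = -35)
(t*(-72))*(-47) = -35*(-72)*(-47) = 2520*(-47) = -118440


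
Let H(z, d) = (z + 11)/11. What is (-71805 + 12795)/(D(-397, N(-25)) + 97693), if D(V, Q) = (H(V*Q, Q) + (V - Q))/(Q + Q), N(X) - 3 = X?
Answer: -324555/537259 ≈ -0.60409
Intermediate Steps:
N(X) = 3 + X
H(z, d) = 1 + z/11 (H(z, d) = (11 + z)*(1/11) = 1 + z/11)
D(V, Q) = (1 + V - Q + Q*V/11)/(2*Q) (D(V, Q) = ((1 + (V*Q)/11) + (V - Q))/(Q + Q) = ((1 + (Q*V)/11) + (V - Q))/((2*Q)) = ((1 + Q*V/11) + (V - Q))*(1/(2*Q)) = (1 + V - Q + Q*V/11)*(1/(2*Q)) = (1 + V - Q + Q*V/11)/(2*Q))
(-71805 + 12795)/(D(-397, N(-25)) + 97693) = (-71805 + 12795)/((11 - 11*(3 - 25) + 11*(-397) + (3 - 25)*(-397))/(22*(3 - 25)) + 97693) = -59010/((1/22)*(11 - 11*(-22) - 4367 - 22*(-397))/(-22) + 97693) = -59010/((1/22)*(-1/22)*(11 + 242 - 4367 + 8734) + 97693) = -59010/((1/22)*(-1/22)*4620 + 97693) = -59010/(-105/11 + 97693) = -59010/1074518/11 = -59010*11/1074518 = -324555/537259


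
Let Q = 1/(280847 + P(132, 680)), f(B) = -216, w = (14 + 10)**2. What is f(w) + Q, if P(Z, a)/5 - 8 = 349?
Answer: -61048511/282632 ≈ -216.00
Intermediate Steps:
w = 576 (w = 24**2 = 576)
P(Z, a) = 1785 (P(Z, a) = 40 + 5*349 = 40 + 1745 = 1785)
Q = 1/282632 (Q = 1/(280847 + 1785) = 1/282632 ≈ 3.5382e-6)
f(w) + Q = -216 + 1/282632 = -61048511/282632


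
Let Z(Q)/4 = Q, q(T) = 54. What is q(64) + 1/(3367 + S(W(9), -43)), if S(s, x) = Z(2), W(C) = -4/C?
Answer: 182251/3375 ≈ 54.000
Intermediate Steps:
Z(Q) = 4*Q
S(s, x) = 8 (S(s, x) = 4*2 = 8)
q(64) + 1/(3367 + S(W(9), -43)) = 54 + 1/(3367 + 8) = 54 + 1/3375 = 182251/3375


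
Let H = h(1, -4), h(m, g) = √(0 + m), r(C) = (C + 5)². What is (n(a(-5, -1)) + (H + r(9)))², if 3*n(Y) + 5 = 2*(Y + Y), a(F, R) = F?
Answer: 320356/9 ≈ 35595.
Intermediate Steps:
r(C) = (5 + C)²
n(Y) = -5/3 + 4*Y/3 (n(Y) = -5/3 + (2*(Y + Y))/3 = -5/3 + (2*(2*Y))/3 = -5/3 + (4*Y)/3 = -5/3 + 4*Y/3)
h(m, g) = √m
H = 1 (H = √1 = 1)
(n(a(-5, -1)) + (H + r(9)))² = ((-5/3 + (4/3)*(-5)) + (1 + (5 + 9)²))² = ((-5/3 - 20/3) + (1 + 14²))² = (-25/3 + (1 + 196))² = (-25/3 + 197)² = (566/3)² = 320356/9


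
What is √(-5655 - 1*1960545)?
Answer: 10*I*√19662 ≈ 1402.2*I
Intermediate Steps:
√(-5655 - 1*1960545) = √(-5655 - 1960545) = √(-1966200) = 10*I*√19662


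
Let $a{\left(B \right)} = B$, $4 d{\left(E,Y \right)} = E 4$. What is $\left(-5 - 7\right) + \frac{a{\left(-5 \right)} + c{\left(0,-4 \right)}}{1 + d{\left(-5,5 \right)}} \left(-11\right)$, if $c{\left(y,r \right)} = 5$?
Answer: $-12$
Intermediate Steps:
$d{\left(E,Y \right)} = E$ ($d{\left(E,Y \right)} = \frac{E 4}{4} = \frac{4 E}{4} = E$)
$\left(-5 - 7\right) + \frac{a{\left(-5 \right)} + c{\left(0,-4 \right)}}{1 + d{\left(-5,5 \right)}} \left(-11\right) = \left(-5 - 7\right) + \frac{-5 + 5}{1 - 5} \left(-11\right) = \left(-5 - 7\right) + \frac{0}{-4} \left(-11\right) = -12 + 0 \left(- \frac{1}{4}\right) \left(-11\right) = -12 + 0 \left(-11\right) = -12 + 0 = -12$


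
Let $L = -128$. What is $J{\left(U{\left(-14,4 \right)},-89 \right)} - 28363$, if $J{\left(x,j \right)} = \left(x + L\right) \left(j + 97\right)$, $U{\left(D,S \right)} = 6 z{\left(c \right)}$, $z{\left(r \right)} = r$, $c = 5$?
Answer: $-29147$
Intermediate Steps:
$U{\left(D,S \right)} = 30$ ($U{\left(D,S \right)} = 6 \cdot 5 = 30$)
$J{\left(x,j \right)} = \left(-128 + x\right) \left(97 + j\right)$ ($J{\left(x,j \right)} = \left(x - 128\right) \left(j + 97\right) = \left(-128 + x\right) \left(97 + j\right)$)
$J{\left(U{\left(-14,4 \right)},-89 \right)} - 28363 = \left(-12416 - -11392 + 97 \cdot 30 - 2670\right) - 28363 = \left(-12416 + 11392 + 2910 - 2670\right) - 28363 = -784 - 28363 = -29147$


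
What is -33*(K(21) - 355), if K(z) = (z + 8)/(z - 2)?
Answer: 221628/19 ≈ 11665.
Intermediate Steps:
K(z) = (8 + z)/(-2 + z)
-33*(K(21) - 355) = -33*((8 + 21)/(-2 + 21) - 355) = -33*(29/19 - 355) = -33*(-6716/19) = 221628/19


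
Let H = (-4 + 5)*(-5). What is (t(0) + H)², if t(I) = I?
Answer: 25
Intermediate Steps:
H = -5 (H = 1*(-5) = -5)
(t(0) + H)² = (0 - 5)² = (-5)² = 25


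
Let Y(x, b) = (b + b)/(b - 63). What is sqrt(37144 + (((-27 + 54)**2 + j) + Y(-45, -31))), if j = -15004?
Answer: sqrt(50519078)/47 ≈ 151.23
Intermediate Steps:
Y(x, b) = 2*b/(-63 + b) (Y(x, b) = (2*b)/(-63 + b) = 2*b/(-63 + b))
sqrt(37144 + (((-27 + 54)**2 + j) + Y(-45, -31))) = sqrt(37144 + (((-27 + 54)**2 - 15004) + 2*(-31)/(-63 - 31))) = sqrt(37144 + ((27**2 - 15004) + 2*(-31)/(-94))) = sqrt(37144 + ((729 - 15004) + 2*(-31)*(-1/94))) = sqrt(37144 + (-14275 + 31/47)) = sqrt(37144 - 670894/47) = sqrt(1074874/47) = sqrt(50519078)/47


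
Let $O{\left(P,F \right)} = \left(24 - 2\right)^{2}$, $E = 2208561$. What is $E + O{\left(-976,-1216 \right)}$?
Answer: $2209045$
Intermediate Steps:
$O{\left(P,F \right)} = 484$ ($O{\left(P,F \right)} = 22^{2} = 484$)
$E + O{\left(-976,-1216 \right)} = 2208561 + 484 = 2209045$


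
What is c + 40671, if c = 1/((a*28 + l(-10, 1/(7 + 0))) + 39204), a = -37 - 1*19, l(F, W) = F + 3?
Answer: 1530409060/37629 ≈ 40671.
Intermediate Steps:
l(F, W) = 3 + F
a = -56 (a = -37 - 19 = -56)
c = 1/37629 (c = 1/((-56*28 + (3 - 10)) + 39204) = 1/((-1568 - 7) + 39204) = 1/(-1575 + 39204) = 1/37629 ≈ 2.6575e-5)
c + 40671 = 1/37629 + 40671 = 1530409060/37629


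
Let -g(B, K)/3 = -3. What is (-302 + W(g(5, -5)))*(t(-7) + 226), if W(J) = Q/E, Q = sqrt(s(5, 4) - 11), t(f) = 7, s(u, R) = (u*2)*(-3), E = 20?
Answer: -70366 + 233*I*sqrt(41)/20 ≈ -70366.0 + 74.596*I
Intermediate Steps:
s(u, R) = -6*u (s(u, R) = (2*u)*(-3) = -6*u)
g(B, K) = 9 (g(B, K) = -3*(-3) = 9)
Q = I*sqrt(41) (Q = sqrt(-6*5 - 11) = sqrt(-30 - 11) = sqrt(-41) = I*sqrt(41) ≈ 6.4031*I)
W(J) = I*sqrt(41)/20 (W(J) = (I*sqrt(41))/20 = (I*sqrt(41))*(1/20) = I*sqrt(41)/20)
(-302 + W(g(5, -5)))*(t(-7) + 226) = (-302 + I*sqrt(41)/20)*(7 + 226) = (-302 + I*sqrt(41)/20)*233 = -70366 + 233*I*sqrt(41)/20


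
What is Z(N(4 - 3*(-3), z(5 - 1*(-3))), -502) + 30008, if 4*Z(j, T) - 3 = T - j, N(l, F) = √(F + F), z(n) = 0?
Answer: 119533/4 ≈ 29883.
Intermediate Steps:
N(l, F) = √2*√F (N(l, F) = √(2*F) = √2*√F)
Z(j, T) = ¾ - j/4 + T/4 (Z(j, T) = ¾ + (T - j)/4 = ¾ + (-j/4 + T/4) = ¾ - j/4 + T/4)
Z(N(4 - 3*(-3), z(5 - 1*(-3))), -502) + 30008 = (¾ - √2*√0/4 + (¼)*(-502)) + 30008 = (¾ - √2*0/4 - 251/2) + 30008 = (¾ - ¼*0 - 251/2) + 30008 = (¾ + 0 - 251/2) + 30008 = -499/4 + 30008 = 119533/4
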